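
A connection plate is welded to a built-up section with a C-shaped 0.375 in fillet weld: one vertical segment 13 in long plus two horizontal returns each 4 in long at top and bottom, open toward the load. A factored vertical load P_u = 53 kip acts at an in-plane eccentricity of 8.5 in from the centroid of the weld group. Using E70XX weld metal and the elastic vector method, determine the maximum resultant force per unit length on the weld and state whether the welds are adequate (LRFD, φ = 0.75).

f_max ≈ 7.41 kip/in; adequate

E70XX → F_EXX = 70 ksi.
Total weld length L_w = 21 in. Treat welds as unit-width lines.
Centroid: x̄ = 2×4×2 / 21 = 0.7619 in from the vertical weld.
Polar moment about centroid: J = I_x + I_y = [13³/12 + 2×4×6.5²] + [13×0.7619² + 2(4³/12 + 4×1.238²)] = 551.6 in³.
Direct shear f_v = P/L_w = 53 / 21 = 2.524 kip/in (vertical).
Torsion M = P·e = 53 × 8.5 = 450.5 kip·in.
Critical point at (x, y) = (3.238, 6.5) from centroid. f_tx = M·y/J = 5.309 kip/in; f_ty = M·x/J = 2.645 kip/in.
Resultant f_max = √[f_tx² + (f_v + f_ty)²] = √[5.309² + (2.524 + 2.645)²] = 7.409 kip/in.
Capacity per unit length: φr_n = 0.75 × 0.6 × 70 × (0.707 × 0.375) = 8.351 kip/in.
7.409 ≤ 8.351 → adequate.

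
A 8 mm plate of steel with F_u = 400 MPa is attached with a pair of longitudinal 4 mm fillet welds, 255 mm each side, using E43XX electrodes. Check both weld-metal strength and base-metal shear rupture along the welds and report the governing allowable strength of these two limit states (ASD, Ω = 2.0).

E43XX → F_EXX = 430 MPa.
t_e = 0.707 × 4 = 2.828 mm; L = 510 mm.
Weld metal: R_n/Ω = (1/2.0) × 0.6 × 430 × 2.828 × 510 × 10⁻³ = 186.1 kN.
Base metal (shear rupture): R_n/Ω = (1/2.0) × 0.6 × 400 × 8 × 510 × 10⁻³ = 489.6 kN.
Governing: weld metal.

R_n/Ω ≈ 186 kN (weld metal governs)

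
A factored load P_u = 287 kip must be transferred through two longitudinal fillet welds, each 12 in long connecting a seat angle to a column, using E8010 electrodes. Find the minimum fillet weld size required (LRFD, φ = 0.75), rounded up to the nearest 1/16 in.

E80XX → F_EXX = 80 ksi.
Total weld length L = 24 in.
Required throat t_e = P_u / (φ × 0.6 F_EXX × L) = 287 / (0.75 × 0.6 × 80 × 24) = 0.3322 in.
Required leg w = t_e / 0.707 = 0.4698 in → use 1/2 in.

w = 1/2 in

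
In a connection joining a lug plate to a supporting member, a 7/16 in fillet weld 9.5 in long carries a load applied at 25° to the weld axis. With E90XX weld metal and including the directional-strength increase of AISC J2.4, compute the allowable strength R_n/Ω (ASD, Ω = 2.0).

R_n/Ω ≈ 90.2 kip

E90XX → F_EXX = 90 ksi.
t_e = 0.707 × 0.4375 = 0.3093 in; A_we = 0.3093 × 9.5 = 2.938 in².
Directional factor: 1.0 + 0.5 sin^1.5(25°) = 1.137.
F_nw = 0.6 × 90 × 1.137 = 61.42 ksi.
R_n/Ω = (61.42 × 2.938) / 2.0 = 90.24 kip.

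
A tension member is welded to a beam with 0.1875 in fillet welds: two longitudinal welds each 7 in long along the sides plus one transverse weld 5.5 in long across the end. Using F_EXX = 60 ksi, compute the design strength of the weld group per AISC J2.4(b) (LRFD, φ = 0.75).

t_e = 0.707 × 0.1875 = 0.1326 in.
R_nwl = 0.6 × 60 × 0.1326 × 14 = 66.81 kips (longitudinal, 2 welds).
R_nwt = 0.6 × 60 × 0.1326 × 5.5 = 26.25 kips (transverse, base value).
(i) R_nwl + R_nwt = 93.06 kips; (ii) 0.85 R_nwl + 1.5 R_nwt = 96.16 kips.
R_n = max = 96.16 kips [governs: (ii)]; φR_n = 72.12 kips.

φR_n ≈ 72.1 kips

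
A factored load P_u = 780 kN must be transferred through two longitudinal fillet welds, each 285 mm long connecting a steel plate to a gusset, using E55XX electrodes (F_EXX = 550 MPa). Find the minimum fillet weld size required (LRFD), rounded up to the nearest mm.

Total weld length L = 570 mm.
Required throat t_e = P_u / (φ × 0.6 F_EXX × L) = 780 / (0.75 × 0.6 × 550 × 570 × 10⁻³) = 5.529 mm.
Required leg w = t_e / 0.707 = 7.82 mm → use 8 mm.

w = 8 mm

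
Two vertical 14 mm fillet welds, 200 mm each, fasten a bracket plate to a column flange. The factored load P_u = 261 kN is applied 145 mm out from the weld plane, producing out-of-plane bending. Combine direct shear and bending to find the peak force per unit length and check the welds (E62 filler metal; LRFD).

E62XX → F_EXX = 620 MPa.
L_w = 2 × 200 = 400 mm; section modulus (unit throat) S = 2 × L²/6 = 13330 mm².
Direct shear f_v = P/L_w = 261×10³/400 = 652.5 N/mm.
Moment M = P × e = 261×10³ × 145 = 37845000 N·mm; bending f_b = M/S = 2838 N/mm.
f_max = √(f_v² + f_b²) = √(652.5² + 2838²) = 2912 N/mm.
φr_n = 0.75 × 0.6 × 620 × (0.707 × 14) = 2762 N/mm → NOT adequate.

f_max ≈ 2910 N/mm; NOT adequate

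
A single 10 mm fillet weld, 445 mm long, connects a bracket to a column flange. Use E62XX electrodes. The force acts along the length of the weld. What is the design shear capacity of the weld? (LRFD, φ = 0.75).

E62XX → F_EXX = 620 MPa.
Effective throat t_e = 0.707 × 10 = 7.07 mm.
Total length L = 445 mm; A_we = 7.07 × 445 = 3146 mm².
F_nw = 0.6 F_EXX = 0.6 × 620 = 372 MPa.
φR_n = 0.75 × 372 × 3146 × 10⁻³ = 877.8 kN.

φR_n ≈ 878 kN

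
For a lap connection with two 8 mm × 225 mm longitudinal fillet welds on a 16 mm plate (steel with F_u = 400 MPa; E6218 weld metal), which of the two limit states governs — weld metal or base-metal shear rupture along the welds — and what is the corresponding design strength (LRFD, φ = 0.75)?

φR_n ≈ 710 kN (weld metal governs)

E62XX → F_EXX = 620 MPa.
t_e = 0.707 × 8 = 5.656 mm; L = 450 mm.
Weld metal: φR_n = 0.75 × 0.6 × 620 × 5.656 × 450 × 10⁻³ = 710.1 kN.
Base metal (shear rupture): φR_n = 0.75 × 0.6 × 400 × 16 × 450 × 10⁻³ = 1296 kN.
Governing: weld metal.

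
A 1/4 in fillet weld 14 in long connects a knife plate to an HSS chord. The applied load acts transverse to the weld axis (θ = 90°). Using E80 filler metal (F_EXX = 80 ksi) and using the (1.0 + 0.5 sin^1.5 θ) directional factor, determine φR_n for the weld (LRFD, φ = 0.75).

t_e = 0.707 × 0.25 = 0.1767 in; A_we = 0.1767 × 14 = 2.474 in².
Directional factor: 1.0 + 0.5 sin^1.5(90°) = 1.5.
F_nw = 0.6 × 80 × 1.5 = 72 ksi.
φR_n = 0.75 × 72 × 2.474 = 133.6 kip.

φR_n ≈ 134 kip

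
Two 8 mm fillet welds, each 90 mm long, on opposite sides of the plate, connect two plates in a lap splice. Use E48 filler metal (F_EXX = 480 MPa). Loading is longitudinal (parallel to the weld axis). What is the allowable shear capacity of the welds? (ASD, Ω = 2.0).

R_n/Ω ≈ 147 kN

Effective throat t_e = 0.707 × 8 = 5.656 mm.
Total length L = 180 mm; A_we = 5.656 × 180 = 1018 mm².
F_nw = 0.6 F_EXX = 0.6 × 480 = 288 MPa.
R_n = 288 × 1018 × 10⁻³ = 293.2 kN; R_n/Ω = 293.2/2.0 = 146.6 kN.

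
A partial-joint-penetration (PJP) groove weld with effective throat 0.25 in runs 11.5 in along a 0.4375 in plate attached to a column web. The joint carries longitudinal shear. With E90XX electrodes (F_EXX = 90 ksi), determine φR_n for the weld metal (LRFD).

Effective throat (given) t_e = 0.25 in.
A_we = 0.25 × 11.5 = 2.875 in².
F_nw = 0.6 F_EXX = 54 ksi.
φR_n = 0.75 × 54 × 2.875 = 116.4 kip.

φR_n ≈ 116 kip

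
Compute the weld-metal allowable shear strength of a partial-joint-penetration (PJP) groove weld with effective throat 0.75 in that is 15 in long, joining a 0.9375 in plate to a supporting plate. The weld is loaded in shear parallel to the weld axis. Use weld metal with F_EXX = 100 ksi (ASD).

Effective throat (given) t_e = 0.75 in.
A_we = 0.75 × 15 = 11.25 in².
F_nw = 0.6 F_EXX = 60 ksi.
R_n/Ω = (60 × 11.25) / 2.0 = 337.5 kip.

R_n/Ω ≈ 338 kip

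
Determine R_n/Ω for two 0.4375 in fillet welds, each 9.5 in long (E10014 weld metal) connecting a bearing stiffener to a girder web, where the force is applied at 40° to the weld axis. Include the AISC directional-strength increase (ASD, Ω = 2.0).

R_n/Ω ≈ 222 kips

E100XX → F_EXX = 100 ksi.
t_e = 0.707 × 0.4375 = 0.3093 in; A_we = 0.3093 × 19 = 5.877 in².
Directional factor: 1.0 + 0.5 sin^1.5(40°) = 1.258.
F_nw = 0.6 × 100 × 1.258 = 75.46 ksi.
R_n/Ω = (75.46 × 5.877) / 2.0 = 221.7 kips.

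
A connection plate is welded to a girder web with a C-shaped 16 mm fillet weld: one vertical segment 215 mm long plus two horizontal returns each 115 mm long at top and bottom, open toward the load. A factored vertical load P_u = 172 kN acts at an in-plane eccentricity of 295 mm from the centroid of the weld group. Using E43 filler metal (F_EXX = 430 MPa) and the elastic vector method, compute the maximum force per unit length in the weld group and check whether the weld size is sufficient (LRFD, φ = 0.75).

f_max ≈ 1960 N/mm; adequate

Total weld length L_w = 445 mm. Treat welds as unit-width lines.
Centroid: x̄ = 2×115×57.5 / 445 = 29.72 mm from the vertical weld.
Polar moment about centroid: J = I_x + I_y = [215³/12 + 2×115×107.5²] + [215×29.72² + 2(115³/12 + 115×27.78²)] = 4107000 mm³.
Direct shear f_v = P/L_w = 172×10³ / 445 = 386.5 N/mm (vertical).
Torsion M = P·e = 172×10³ × 295 = 50740000 N·mm.
Critical point at (x, y) = (85.28, 107.5) from centroid. f_tx = M·y/J = 1328 N/mm; f_ty = M·x/J = 1054 N/mm.
Resultant f_max = √[f_tx² + (f_v + f_ty)²] = √[1328² + (386.5 + 1054)²] = 1959 N/mm.
Capacity per unit length: φr_n = 0.75 × 0.6 × 430 × (0.707 × 16) = 2189 N/mm.
1959 ≤ 2189 → adequate.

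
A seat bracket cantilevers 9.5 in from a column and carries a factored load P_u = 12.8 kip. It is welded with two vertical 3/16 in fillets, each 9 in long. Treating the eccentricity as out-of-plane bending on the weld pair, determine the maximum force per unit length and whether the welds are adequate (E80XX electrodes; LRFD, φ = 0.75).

f_max ≈ 4.56 kip/in; adequate

E80XX → F_EXX = 80 ksi.
L_w = 2 × 9 = 18 in; section modulus (unit throat) S = 2 × L²/6 = 27 in².
Direct shear f_v = P/L_w = 12.8/18 = 0.7111 kip/in.
Moment M = P × e = 12.8 × 9.5 = 121.6 kip·in; bending f_b = M/S = 4.504 kip/in.
f_max = √(f_v² + f_b²) = √(0.7111² + 4.504²) = 4.559 kip/in.
φr_n = 0.75 × 0.6 × 80 × (0.707 × 0.1875) = 4.772 kip/in → adequate.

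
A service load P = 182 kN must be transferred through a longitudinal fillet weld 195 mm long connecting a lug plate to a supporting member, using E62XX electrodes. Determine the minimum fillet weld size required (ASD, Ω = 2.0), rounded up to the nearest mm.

E62XX → F_EXX = 620 MPa.
Total weld length L = 195 mm.
Required throat t_e = P × Ω / (0.6 F_EXX × L) = 182 × 2.0 / (0.6 × 620 × 195 × 10⁻³) = 5.018 mm.
Required leg w = t_e / 0.707 = 7.097 mm → use 8 mm.

w = 8 mm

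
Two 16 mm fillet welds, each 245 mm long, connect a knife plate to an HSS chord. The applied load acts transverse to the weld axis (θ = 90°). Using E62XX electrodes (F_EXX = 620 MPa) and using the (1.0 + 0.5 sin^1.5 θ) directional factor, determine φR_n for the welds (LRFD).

t_e = 0.707 × 16 = 11.31 mm; A_we = 11.31 × 490 = 5543 mm².
Directional factor: 1.0 + 0.5 sin^1.5(90°) = 1.5.
F_nw = 0.6 × 620 × 1.5 = 558 MPa.
φR_n = 0.75 × 558 × 5543 × 10⁻³ = 2320 kN.

φR_n ≈ 2320 kN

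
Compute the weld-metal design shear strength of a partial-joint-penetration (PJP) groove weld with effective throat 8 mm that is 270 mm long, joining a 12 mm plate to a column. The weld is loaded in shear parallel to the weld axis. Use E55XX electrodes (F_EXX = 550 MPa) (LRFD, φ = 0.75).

Effective throat (given) t_e = 8 mm.
A_we = 8 × 270 = 2160 mm².
F_nw = 0.6 F_EXX = 330 MPa.
φR_n = 0.75 × 330 × 2160 × 10⁻³ = 534.6 kN.

φR_n ≈ 535 kN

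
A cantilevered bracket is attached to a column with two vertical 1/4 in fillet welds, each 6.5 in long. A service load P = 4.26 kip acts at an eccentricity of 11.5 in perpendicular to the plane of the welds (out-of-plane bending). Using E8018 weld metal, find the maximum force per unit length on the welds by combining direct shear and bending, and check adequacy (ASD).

f_max ≈ 3.49 kip/in; adequate

E80XX → F_EXX = 80 ksi.
L_w = 2 × 6.5 = 13 in; section modulus (unit throat) S = 2 × L²/6 = 14.08 in².
Direct shear f_v = P/L_w = 4.26/13 = 0.3277 kip/in.
Moment M = P × e = 4.26 × 11.5 = 48.99 kip·in; bending f_b = M/S = 3.479 kip/in.
f_max = √(f_v² + f_b²) = √(0.3277² + 3.479²) = 3.494 kip/in.
r_n/Ω = (1/2.0) × 0.6 × 80 × (0.707 × 0.25) = 4.242 kip/in → adequate.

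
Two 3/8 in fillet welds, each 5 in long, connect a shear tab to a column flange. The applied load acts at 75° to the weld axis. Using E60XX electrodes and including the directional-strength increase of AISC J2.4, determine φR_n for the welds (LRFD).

φR_n ≈ 106 kips

E60XX → F_EXX = 60 ksi.
t_e = 0.707 × 0.375 = 0.2651 in; A_we = 0.2651 × 10 = 2.651 in².
Directional factor: 1.0 + 0.5 sin^1.5(75°) = 1.475.
F_nw = 0.6 × 60 × 1.475 = 53.09 ksi.
φR_n = 0.75 × 53.09 × 2.651 = 105.6 kips.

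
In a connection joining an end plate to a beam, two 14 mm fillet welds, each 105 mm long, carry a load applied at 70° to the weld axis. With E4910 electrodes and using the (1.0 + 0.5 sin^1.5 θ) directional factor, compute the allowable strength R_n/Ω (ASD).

E49XX → F_EXX = 490 MPa.
t_e = 0.707 × 14 = 9.898 mm; A_we = 9.898 × 210 = 2079 mm².
Directional factor: 1.0 + 0.5 sin^1.5(70°) = 1.455.
F_nw = 0.6 × 490 × 1.455 = 427.9 MPa.
R_n/Ω = (427.9 × 2079) / 2.0 × 10⁻³ = 444.7 kN.

R_n/Ω ≈ 445 kN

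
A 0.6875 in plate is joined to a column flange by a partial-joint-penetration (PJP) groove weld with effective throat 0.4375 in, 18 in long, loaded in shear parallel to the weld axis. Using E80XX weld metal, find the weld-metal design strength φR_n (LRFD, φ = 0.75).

φR_n ≈ 284 kips

E80XX → F_EXX = 80 ksi.
Effective throat (given) t_e = 0.4375 in.
A_we = 0.4375 × 18 = 7.875 in².
F_nw = 0.6 F_EXX = 48 ksi.
φR_n = 0.75 × 48 × 7.875 = 283.5 kips.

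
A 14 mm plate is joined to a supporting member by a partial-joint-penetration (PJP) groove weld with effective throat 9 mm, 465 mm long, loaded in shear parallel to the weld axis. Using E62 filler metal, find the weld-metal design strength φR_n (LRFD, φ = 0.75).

φR_n ≈ 1170 kN

E62XX → F_EXX = 620 MPa.
Effective throat (given) t_e = 9 mm.
A_we = 9 × 465 = 4185 mm².
F_nw = 0.6 F_EXX = 372 MPa.
φR_n = 0.75 × 372 × 4185 × 10⁻³ = 1168 kN.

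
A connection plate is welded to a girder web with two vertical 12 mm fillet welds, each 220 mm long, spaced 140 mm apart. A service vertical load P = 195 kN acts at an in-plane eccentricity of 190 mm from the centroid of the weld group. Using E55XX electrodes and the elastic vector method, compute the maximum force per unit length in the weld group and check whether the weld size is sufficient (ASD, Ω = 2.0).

E55XX → F_EXX = 550 MPa.
Total weld length L_w = 440 mm. Treat welds as unit-width lines.
Polar moment about centroid: J = 2[d³/12 + d(b/2)²] = 2[220³/12 + 220×70²] = 3931000 mm³.
Direct shear f_v = P/L_w = 195×10³ / 440 = 443.2 N/mm (vertical).
Torsion M = P·e = 195×10³ × 190 = 37050000 N·mm.
Critical point at (x, y) = (70, 110) from centroid. f_tx = M·y/J = 1037 N/mm; f_ty = M·x/J = 659.8 N/mm.
Resultant f_max = √[f_tx² + (f_v + f_ty)²] = √[1037² + (443.2 + 659.8)²] = 1514 N/mm.
Capacity per unit length: r_n/Ω = (1/2.0) × 0.6 × 550 × (0.707 × 12) = 1400 N/mm.
1514 > 1400 → NOT adequate.

f_max ≈ 1510 N/mm; NOT adequate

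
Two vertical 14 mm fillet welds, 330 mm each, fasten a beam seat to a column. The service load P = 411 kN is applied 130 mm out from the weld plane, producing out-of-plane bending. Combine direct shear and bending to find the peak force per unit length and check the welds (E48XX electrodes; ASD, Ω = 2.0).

E48XX → F_EXX = 480 MPa.
L_w = 2 × 330 = 660 mm; section modulus (unit throat) S = 2 × L²/6 = 36300 mm².
Direct shear f_v = P/L_w = 411×10³/660 = 622.7 N/mm.
Moment M = P × e = 411×10³ × 130 = 53430000 N·mm; bending f_b = M/S = 1472 N/mm.
f_max = √(f_v² + f_b²) = √(622.7² + 1472²) = 1598 N/mm.
r_n/Ω = (1/2.0) × 0.6 × 480 × (0.707 × 14) = 1425 N/mm → NOT adequate.

f_max ≈ 1600 N/mm; NOT adequate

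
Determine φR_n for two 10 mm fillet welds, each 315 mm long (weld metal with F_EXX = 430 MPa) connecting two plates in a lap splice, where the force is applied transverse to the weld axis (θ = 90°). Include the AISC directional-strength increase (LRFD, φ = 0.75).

φR_n ≈ 1290 kN

t_e = 0.707 × 10 = 7.07 mm; A_we = 7.07 × 630 = 4454 mm².
Directional factor: 1.0 + 0.5 sin^1.5(90°) = 1.5.
F_nw = 0.6 × 430 × 1.5 = 387 MPa.
φR_n = 0.75 × 387 × 4454 × 10⁻³ = 1293 kN.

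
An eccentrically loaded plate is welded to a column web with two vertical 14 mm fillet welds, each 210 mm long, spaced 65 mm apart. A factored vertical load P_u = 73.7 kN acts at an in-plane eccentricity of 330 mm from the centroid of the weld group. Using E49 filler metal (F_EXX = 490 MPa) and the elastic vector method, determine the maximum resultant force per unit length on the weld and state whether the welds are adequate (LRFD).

Total weld length L_w = 420 mm. Treat welds as unit-width lines.
Polar moment about centroid: J = 2[d³/12 + d(b/2)²] = 2[210³/12 + 210×32.5²] = 1987000 mm³.
Direct shear f_v = P/L_w = 73.7×10³ / 420 = 175.5 N/mm (vertical).
Torsion M = P·e = 73.7×10³ × 330 = 24321000 N·mm.
Critical point at (x, y) = (32.5, 105) from centroid. f_tx = M·y/J = 1285 N/mm; f_ty = M·x/J = 397.8 N/mm.
Resultant f_max = √[f_tx² + (f_v + f_ty)²] = √[1285² + (175.5 + 397.8)²] = 1407 N/mm.
Capacity per unit length: φr_n = 0.75 × 0.6 × 490 × (0.707 × 14) = 2183 N/mm.
1407 ≤ 2183 → adequate.

f_max ≈ 1410 N/mm; adequate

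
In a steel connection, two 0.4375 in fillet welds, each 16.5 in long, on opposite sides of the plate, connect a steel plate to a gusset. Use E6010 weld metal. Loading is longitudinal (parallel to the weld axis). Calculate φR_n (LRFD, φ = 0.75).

E60XX → F_EXX = 60 ksi.
Effective throat t_e = 0.707 × 0.4375 = 0.3093 in.
Total length L = 33 in; A_we = 0.3093 × 33 = 10.21 in².
F_nw = 0.6 F_EXX = 0.6 × 60 = 36 ksi.
φR_n = 0.75 × 36 × 10.21 = 275.6 kips.

φR_n ≈ 276 kips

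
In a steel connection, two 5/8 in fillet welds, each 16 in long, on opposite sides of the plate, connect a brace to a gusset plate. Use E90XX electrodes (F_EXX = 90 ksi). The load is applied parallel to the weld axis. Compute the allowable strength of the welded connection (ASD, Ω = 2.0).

Effective throat t_e = 0.707 × 0.625 = 0.4419 in.
Total length L = 32 in; A_we = 0.4419 × 32 = 14.14 in².
F_nw = 0.6 F_EXX = 0.6 × 90 = 54 ksi.
R_n = 54 × 14.14 = 763.6 kip; R_n/Ω = 763.6/2.0 = 381.8 kip.

R_n/Ω ≈ 382 kip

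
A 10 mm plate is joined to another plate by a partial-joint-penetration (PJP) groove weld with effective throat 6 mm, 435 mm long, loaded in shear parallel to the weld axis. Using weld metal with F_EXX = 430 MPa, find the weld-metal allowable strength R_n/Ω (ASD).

R_n/Ω ≈ 337 kN

Effective throat (given) t_e = 6 mm.
A_we = 6 × 435 = 2610 mm².
F_nw = 0.6 F_EXX = 258 MPa.
R_n/Ω = (258 × 2610) / 2.0 × 10⁻³ = 336.7 kN.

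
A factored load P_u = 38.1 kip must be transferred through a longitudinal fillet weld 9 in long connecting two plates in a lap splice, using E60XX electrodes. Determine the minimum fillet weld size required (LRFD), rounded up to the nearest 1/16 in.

E60XX → F_EXX = 60 ksi.
Total weld length L = 9 in.
Required throat t_e = P_u / (φ × 0.6 F_EXX × L) = 38.1 / (0.75 × 0.6 × 60 × 9) = 0.1568 in.
Required leg w = t_e / 0.707 = 0.2218 in → use 1/4 in.

w = 1/4 in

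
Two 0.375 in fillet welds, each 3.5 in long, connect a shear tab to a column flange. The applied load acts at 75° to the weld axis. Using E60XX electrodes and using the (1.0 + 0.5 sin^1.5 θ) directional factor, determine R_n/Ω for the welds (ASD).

E60XX → F_EXX = 60 ksi.
t_e = 0.707 × 0.375 = 0.2651 in; A_we = 0.2651 × 7 = 1.856 in².
Directional factor: 1.0 + 0.5 sin^1.5(75°) = 1.475.
F_nw = 0.6 × 60 × 1.475 = 53.09 ksi.
R_n/Ω = (53.09 × 1.856) / 2.0 = 49.26 kip.

R_n/Ω ≈ 49.3 kip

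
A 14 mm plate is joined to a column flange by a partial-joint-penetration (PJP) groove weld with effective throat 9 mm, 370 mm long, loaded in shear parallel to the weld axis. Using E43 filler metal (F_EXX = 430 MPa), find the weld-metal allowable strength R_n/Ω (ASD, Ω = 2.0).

Effective throat (given) t_e = 9 mm.
A_we = 9 × 370 = 3330 mm².
F_nw = 0.6 F_EXX = 258 MPa.
R_n/Ω = (258 × 3330) / 2.0 × 10⁻³ = 429.6 kN.

R_n/Ω ≈ 430 kN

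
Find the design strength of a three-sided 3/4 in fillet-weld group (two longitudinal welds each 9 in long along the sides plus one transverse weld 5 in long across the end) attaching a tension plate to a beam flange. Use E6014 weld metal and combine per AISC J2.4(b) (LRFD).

φR_n ≈ 329 kip

E60XX → F_EXX = 60 ksi.
t_e = 0.707 × 0.75 = 0.5302 in.
R_nwl = 0.6 × 60 × 0.5302 × 18 = 343.6 kip (longitudinal, 2 welds).
R_nwt = 0.6 × 60 × 0.5302 × 5 = 95.44 kip (transverse, base value).
(i) R_nwl + R_nwt = 439 kip; (ii) 0.85 R_nwl + 1.5 R_nwt = 435.2 kip.
R_n = max = 439 kip [governs: (i)]; φR_n = 329.3 kip.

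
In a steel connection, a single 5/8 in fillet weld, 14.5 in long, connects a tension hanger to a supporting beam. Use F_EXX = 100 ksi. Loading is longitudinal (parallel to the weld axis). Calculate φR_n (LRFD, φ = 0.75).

φR_n ≈ 288 kip

Effective throat t_e = 0.707 × 0.625 = 0.4419 in.
Total length L = 14.5 in; A_we = 0.4419 × 14.5 = 6.407 in².
F_nw = 0.6 F_EXX = 0.6 × 100 = 60 ksi.
φR_n = 0.75 × 60 × 6.407 = 288.3 kip.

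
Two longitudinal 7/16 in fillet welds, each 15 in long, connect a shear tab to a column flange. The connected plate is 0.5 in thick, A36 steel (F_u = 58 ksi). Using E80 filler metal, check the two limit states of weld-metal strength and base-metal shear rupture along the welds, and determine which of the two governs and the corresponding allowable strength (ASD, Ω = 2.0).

R_n/Ω ≈ 223 kips (weld metal governs)

E80XX → F_EXX = 80 ksi.
t_e = 0.707 × 0.4375 = 0.3093 in; L = 30 in.
Weld metal: R_n/Ω = (1/2.0) × 0.6 × 80 × 0.3093 × 30 = 222.7 kips.
Base metal (shear rupture): R_n/Ω = (1/2.0) × 0.6 × 58 × 0.5 × 30 = 261 kips.
Governing: weld metal.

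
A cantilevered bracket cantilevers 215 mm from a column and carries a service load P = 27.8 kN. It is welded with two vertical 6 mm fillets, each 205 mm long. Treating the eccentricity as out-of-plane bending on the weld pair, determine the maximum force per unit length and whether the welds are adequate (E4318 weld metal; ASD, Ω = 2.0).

E43XX → F_EXX = 430 MPa.
L_w = 2 × 205 = 410 mm; section modulus (unit throat) S = 2 × L²/6 = 14010 mm².
Direct shear f_v = P/L_w = 27.8×10³/410 = 67.8 N/mm.
Moment M = P × e = 27.8×10³ × 215 = 5977000 N·mm; bending f_b = M/S = 426.7 N/mm.
f_max = √(f_v² + f_b²) = √(67.8² + 426.7²) = 432 N/mm.
r_n/Ω = (1/2.0) × 0.6 × 430 × (0.707 × 6) = 547.2 N/mm → adequate.

f_max ≈ 432 N/mm; adequate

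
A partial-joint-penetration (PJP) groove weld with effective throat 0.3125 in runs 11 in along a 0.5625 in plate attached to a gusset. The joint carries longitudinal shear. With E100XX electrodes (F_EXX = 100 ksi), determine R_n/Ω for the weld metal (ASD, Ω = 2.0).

Effective throat (given) t_e = 0.3125 in.
A_we = 0.3125 × 11 = 3.438 in².
F_nw = 0.6 F_EXX = 60 ksi.
R_n/Ω = (60 × 3.438) / 2.0 = 103.1 kips.

R_n/Ω ≈ 103 kips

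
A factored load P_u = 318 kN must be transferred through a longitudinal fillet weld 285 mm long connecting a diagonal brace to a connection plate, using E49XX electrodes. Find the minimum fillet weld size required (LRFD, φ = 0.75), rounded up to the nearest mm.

E49XX → F_EXX = 490 MPa.
Total weld length L = 285 mm.
Required throat t_e = P_u / (φ × 0.6 F_EXX × L) = 318 / (0.75 × 0.6 × 490 × 285 × 10⁻³) = 5.06 mm.
Required leg w = t_e / 0.707 = 7.157 mm → use 8 mm.

w = 8 mm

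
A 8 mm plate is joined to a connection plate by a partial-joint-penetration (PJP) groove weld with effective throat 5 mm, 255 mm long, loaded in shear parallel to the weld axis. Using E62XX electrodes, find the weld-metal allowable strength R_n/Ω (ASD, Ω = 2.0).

R_n/Ω ≈ 237 kN

E62XX → F_EXX = 620 MPa.
Effective throat (given) t_e = 5 mm.
A_we = 5 × 255 = 1275 mm².
F_nw = 0.6 F_EXX = 372 MPa.
R_n/Ω = (372 × 1275) / 2.0 × 10⁻³ = 237.2 kN.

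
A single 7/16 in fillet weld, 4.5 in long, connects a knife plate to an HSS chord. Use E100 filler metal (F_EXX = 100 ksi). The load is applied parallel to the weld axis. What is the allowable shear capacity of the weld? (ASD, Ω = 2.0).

R_n/Ω ≈ 41.8 kip

Effective throat t_e = 0.707 × 0.4375 = 0.3093 in.
Total length L = 4.5 in; A_we = 0.3093 × 4.5 = 1.392 in².
F_nw = 0.6 F_EXX = 0.6 × 100 = 60 ksi.
R_n = 60 × 1.392 = 83.51 kip; R_n/Ω = 83.51/2.0 = 41.76 kip.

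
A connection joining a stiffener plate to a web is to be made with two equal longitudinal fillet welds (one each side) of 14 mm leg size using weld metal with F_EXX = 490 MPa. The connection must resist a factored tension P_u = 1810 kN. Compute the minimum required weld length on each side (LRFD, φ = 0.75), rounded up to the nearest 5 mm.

Throat t_e = 0.707 × 14 = 9.898 mm.
φr_n = 0.75 × 0.6 × 490 × 9.898 × 10⁻³ = 2.183 kN/mm.
L_req = P_u / φr_n = 1810 / 2.183 = 829.3 mm total.
Per side: 829.3 / 2 = 414.7 mm.
Round up → use L = 415 mm on each side.

L = 415 mm on each side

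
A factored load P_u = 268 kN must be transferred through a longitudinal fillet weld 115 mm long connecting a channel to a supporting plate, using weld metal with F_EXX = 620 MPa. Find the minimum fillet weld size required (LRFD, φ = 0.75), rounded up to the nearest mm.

w = 12 mm

Total weld length L = 115 mm.
Required throat t_e = P_u / (φ × 0.6 F_EXX × L) = 268 / (0.75 × 0.6 × 620 × 115 × 10⁻³) = 8.353 mm.
Required leg w = t_e / 0.707 = 11.81 mm → use 12 mm.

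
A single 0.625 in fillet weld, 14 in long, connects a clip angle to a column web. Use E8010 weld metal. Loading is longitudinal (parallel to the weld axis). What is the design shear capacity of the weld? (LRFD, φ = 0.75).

φR_n ≈ 223 kips

E80XX → F_EXX = 80 ksi.
Effective throat t_e = 0.707 × 0.625 = 0.4419 in.
Total length L = 14 in; A_we = 0.4419 × 14 = 6.186 in².
F_nw = 0.6 F_EXX = 0.6 × 80 = 48 ksi.
φR_n = 0.75 × 48 × 6.186 = 222.7 kips.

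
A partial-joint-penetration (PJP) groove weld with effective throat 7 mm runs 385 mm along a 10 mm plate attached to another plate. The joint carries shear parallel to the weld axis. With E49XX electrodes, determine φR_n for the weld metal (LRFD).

E49XX → F_EXX = 490 MPa.
Effective throat (given) t_e = 7 mm.
A_we = 7 × 385 = 2695 mm².
F_nw = 0.6 F_EXX = 294 MPa.
φR_n = 0.75 × 294 × 2695 × 10⁻³ = 594.2 kN.

φR_n ≈ 594 kN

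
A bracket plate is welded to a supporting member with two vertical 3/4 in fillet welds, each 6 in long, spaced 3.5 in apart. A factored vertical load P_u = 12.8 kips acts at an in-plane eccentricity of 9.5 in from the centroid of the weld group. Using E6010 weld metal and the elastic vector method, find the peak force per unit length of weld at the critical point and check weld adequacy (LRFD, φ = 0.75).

E60XX → F_EXX = 60 ksi.
Total weld length L_w = 12 in. Treat welds as unit-width lines.
Polar moment about centroid: J = 2[d³/12 + d(b/2)²] = 2[6³/12 + 6×1.75²] = 72.75 in³.
Direct shear f_v = P/L_w = 12.8 / 12 = 1.067 kip/in (vertical).
Torsion M = P·e = 12.8 × 9.5 = 121.6 kip·in.
Critical point at (x, y) = (1.75, 3) from centroid. f_tx = M·y/J = 5.014 kip/in; f_ty = M·x/J = 2.925 kip/in.
Resultant f_max = √[f_tx² + (f_v + f_ty)²] = √[5.014² + (1.067 + 2.925)²] = 6.409 kip/in.
Capacity per unit length: φr_n = 0.75 × 0.6 × 60 × (0.707 × 0.75) = 14.32 kip/in.
6.409 ≤ 14.32 → adequate.

f_max ≈ 6.41 kip/in; adequate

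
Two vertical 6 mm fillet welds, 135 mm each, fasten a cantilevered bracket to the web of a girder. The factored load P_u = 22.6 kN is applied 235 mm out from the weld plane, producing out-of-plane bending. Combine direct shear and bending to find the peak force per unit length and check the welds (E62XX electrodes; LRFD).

E62XX → F_EXX = 620 MPa.
L_w = 2 × 135 = 270 mm; section modulus (unit throat) S = 2 × L²/6 = 6075 mm².
Direct shear f_v = P/L_w = 22.6×10³/270 = 83.7 N/mm.
Moment M = P × e = 22.6×10³ × 235 = 5311000 N·mm; bending f_b = M/S = 874.2 N/mm.
f_max = √(f_v² + f_b²) = √(83.7² + 874.2²) = 878.2 N/mm.
φr_n = 0.75 × 0.6 × 620 × (0.707 × 6) = 1184 N/mm → adequate.

f_max ≈ 878 N/mm; adequate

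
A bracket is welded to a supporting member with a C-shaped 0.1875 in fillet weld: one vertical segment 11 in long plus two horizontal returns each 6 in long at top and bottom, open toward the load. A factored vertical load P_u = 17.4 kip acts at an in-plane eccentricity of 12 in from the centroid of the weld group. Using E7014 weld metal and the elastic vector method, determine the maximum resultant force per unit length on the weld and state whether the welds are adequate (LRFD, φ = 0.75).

E70XX → F_EXX = 70 ksi.
Total weld length L_w = 23 in. Treat welds as unit-width lines.
Centroid: x̄ = 2×6×3 / 23 = 1.565 in from the vertical weld.
Polar moment about centroid: J = I_x + I_y = [11³/12 + 2×6×5.5²] + [11×1.565² + 2(6³/12 + 6×1.435²)] = 561.6 in³.
Direct shear f_v = P/L_w = 17.4 / 23 = 0.7565 kip/in (vertical).
Torsion M = P·e = 17.4 × 12 = 208.8 kip·in.
Critical point at (x, y) = (4.435, 5.5) from centroid. f_tx = M·y/J = 2.045 kip/in; f_ty = M·x/J = 1.649 kip/in.
Resultant f_max = √[f_tx² + (f_v + f_ty)²] = √[2.045² + (0.7565 + 1.649)²] = 3.157 kip/in.
Capacity per unit length: φr_n = 0.75 × 0.6 × 70 × (0.707 × 0.1875) = 4.176 kip/in.
3.157 ≤ 4.176 → adequate.

f_max ≈ 3.16 kip/in; adequate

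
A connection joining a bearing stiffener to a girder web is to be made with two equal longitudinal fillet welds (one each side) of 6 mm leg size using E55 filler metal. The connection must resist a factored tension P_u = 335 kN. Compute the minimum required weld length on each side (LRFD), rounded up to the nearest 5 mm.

E55XX → F_EXX = 550 MPa.
Throat t_e = 0.707 × 6 = 4.242 mm.
φr_n = 0.75 × 0.6 × 550 × 4.242 × 10⁻³ = 1.05 kN/mm.
L_req = P_u / φr_n = 335 / 1.05 = 319.1 mm total.
Per side: 319.1 / 2 = 159.5 mm.
Round up → use L = 160 mm on each side.

L = 160 mm on each side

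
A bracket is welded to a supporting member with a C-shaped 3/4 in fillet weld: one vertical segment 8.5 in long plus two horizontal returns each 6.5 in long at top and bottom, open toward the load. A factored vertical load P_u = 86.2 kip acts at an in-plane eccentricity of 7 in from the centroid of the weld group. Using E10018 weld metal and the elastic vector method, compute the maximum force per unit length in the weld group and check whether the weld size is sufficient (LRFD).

E100XX → F_EXX = 100 ksi.
Total weld length L_w = 21.5 in. Treat welds as unit-width lines.
Centroid: x̄ = 2×6.5×3.25 / 21.5 = 1.965 in from the vertical weld.
Polar moment about centroid: J = I_x + I_y = [8.5³/12 + 2×6.5×4.25²] + [8.5×1.965² + 2(6.5³/12 + 6.5×1.285²)] = 386 in³.
Direct shear f_v = P/L_w = 86.2 / 21.5 = 4.009 kip/in (vertical).
Torsion M = P·e = 86.2 × 7 = 603.4 kip·in.
Critical point at (x, y) = (4.535, 4.25) from centroid. f_tx = M·y/J = 6.643 kip/in; f_ty = M·x/J = 7.088 kip/in.
Resultant f_max = √[f_tx² + (f_v + f_ty)²] = √[6.643² + (4.009 + 7.088)²] = 12.93 kip/in.
Capacity per unit length: φr_n = 0.75 × 0.6 × 100 × (0.707 × 0.75) = 23.86 kip/in.
12.93 ≤ 23.86 → adequate.

f_max ≈ 12.9 kip/in; adequate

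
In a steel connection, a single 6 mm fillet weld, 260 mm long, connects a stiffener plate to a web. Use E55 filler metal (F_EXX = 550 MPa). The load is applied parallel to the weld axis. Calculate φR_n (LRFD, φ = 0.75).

Effective throat t_e = 0.707 × 6 = 4.242 mm.
Total length L = 260 mm; A_we = 4.242 × 260 = 1103 mm².
F_nw = 0.6 F_EXX = 0.6 × 550 = 330 MPa.
φR_n = 0.75 × 330 × 1103 × 10⁻³ = 273 kN.

φR_n ≈ 273 kN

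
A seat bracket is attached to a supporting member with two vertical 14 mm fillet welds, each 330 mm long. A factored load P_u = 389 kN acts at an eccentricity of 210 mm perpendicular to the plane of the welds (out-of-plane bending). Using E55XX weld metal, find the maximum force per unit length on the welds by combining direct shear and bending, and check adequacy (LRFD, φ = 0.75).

E55XX → F_EXX = 550 MPa.
L_w = 2 × 330 = 660 mm; section modulus (unit throat) S = 2 × L²/6 = 36300 mm².
Direct shear f_v = P/L_w = 389×10³/660 = 589.4 N/mm.
Moment M = P × e = 389×10³ × 210 = 81690000 N·mm; bending f_b = M/S = 2250 N/mm.
f_max = √(f_v² + f_b²) = √(589.4² + 2250²) = 2326 N/mm.
φr_n = 0.75 × 0.6 × 550 × (0.707 × 14) = 2450 N/mm → adequate.

f_max ≈ 2330 N/mm; adequate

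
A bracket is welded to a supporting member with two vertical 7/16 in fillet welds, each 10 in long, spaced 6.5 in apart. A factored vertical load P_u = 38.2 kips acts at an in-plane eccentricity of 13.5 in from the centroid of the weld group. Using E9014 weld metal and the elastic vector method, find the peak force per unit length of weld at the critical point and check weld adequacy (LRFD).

E90XX → F_EXX = 90 ksi.
Total weld length L_w = 20 in. Treat welds as unit-width lines.
Polar moment about centroid: J = 2[d³/12 + d(b/2)²] = 2[10³/12 + 10×3.25²] = 377.9 in³.
Direct shear f_v = P/L_w = 38.2 / 20 = 1.91 kip/in (vertical).
Torsion M = P·e = 38.2 × 13.5 = 515.7 kip·in.
Critical point at (x, y) = (3.25, 5) from centroid. f_tx = M·y/J = 6.823 kip/in; f_ty = M·x/J = 4.435 kip/in.
Resultant f_max = √[f_tx² + (f_v + f_ty)²] = √[6.823² + (1.91 + 4.435)²] = 9.317 kip/in.
Capacity per unit length: φr_n = 0.75 × 0.6 × 90 × (0.707 × 0.4375) = 12.53 kip/in.
9.317 ≤ 12.53 → adequate.

f_max ≈ 9.32 kip/in; adequate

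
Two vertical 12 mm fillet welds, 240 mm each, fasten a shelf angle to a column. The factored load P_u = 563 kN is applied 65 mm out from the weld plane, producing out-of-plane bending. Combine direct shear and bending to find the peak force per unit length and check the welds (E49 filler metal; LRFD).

f_max ≈ 2240 N/mm; NOT adequate

E49XX → F_EXX = 490 MPa.
L_w = 2 × 240 = 480 mm; section modulus (unit throat) S = 2 × L²/6 = 19200 mm².
Direct shear f_v = P/L_w = 563×10³/480 = 1173 N/mm.
Moment M = P × e = 563×10³ × 65 = 36595000 N·mm; bending f_b = M/S = 1906 N/mm.
f_max = √(f_v² + f_b²) = √(1173² + 1906²) = 2238 N/mm.
φr_n = 0.75 × 0.6 × 490 × (0.707 × 12) = 1871 N/mm → NOT adequate.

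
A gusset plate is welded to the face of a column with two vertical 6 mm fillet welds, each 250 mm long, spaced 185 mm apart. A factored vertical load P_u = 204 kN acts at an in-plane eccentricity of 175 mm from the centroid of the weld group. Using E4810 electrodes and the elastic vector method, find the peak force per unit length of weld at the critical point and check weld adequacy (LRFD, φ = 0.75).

f_max ≈ 1100 N/mm; NOT adequate

E48XX → F_EXX = 480 MPa.
Total weld length L_w = 500 mm. Treat welds as unit-width lines.
Polar moment about centroid: J = 2[d³/12 + d(b/2)²] = 2[250³/12 + 250×92.5²] = 6882000 mm³.
Direct shear f_v = P/L_w = 204×10³ / 500 = 408 N/mm (vertical).
Torsion M = P·e = 204×10³ × 175 = 35700000 N·mm.
Critical point at (x, y) = (92.5, 125) from centroid. f_tx = M·y/J = 648.4 N/mm; f_ty = M·x/J = 479.8 N/mm.
Resultant f_max = √[f_tx² + (f_v + f_ty)²] = √[648.4² + (408 + 479.8)²] = 1099 N/mm.
Capacity per unit length: φr_n = 0.75 × 0.6 × 480 × (0.707 × 6) = 916.3 N/mm.
1099 > 916.3 → NOT adequate.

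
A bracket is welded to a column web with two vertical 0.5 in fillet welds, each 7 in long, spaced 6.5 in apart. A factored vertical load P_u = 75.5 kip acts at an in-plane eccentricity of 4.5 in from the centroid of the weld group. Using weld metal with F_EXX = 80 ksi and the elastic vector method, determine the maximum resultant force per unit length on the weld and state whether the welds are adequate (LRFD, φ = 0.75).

Total weld length L_w = 14 in. Treat welds as unit-width lines.
Polar moment about centroid: J = 2[d³/12 + d(b/2)²] = 2[7³/12 + 7×3.25²] = 205 in³.
Direct shear f_v = P/L_w = 75.5 / 14 = 5.393 kip/in (vertical).
Torsion M = P·e = 75.5 × 4.5 = 339.75 kip·in.
Critical point at (x, y) = (3.25, 3.5) from centroid. f_tx = M·y/J = 5.799 kip/in; f_ty = M·x/J = 5.385 kip/in.
Resultant f_max = √[f_tx² + (f_v + f_ty)²] = √[5.799² + (5.393 + 5.385)²] = 12.24 kip/in.
Capacity per unit length: φr_n = 0.75 × 0.6 × 80 × (0.707 × 0.5) = 12.73 kip/in.
12.24 ≤ 12.73 → adequate.

f_max ≈ 12.2 kip/in; adequate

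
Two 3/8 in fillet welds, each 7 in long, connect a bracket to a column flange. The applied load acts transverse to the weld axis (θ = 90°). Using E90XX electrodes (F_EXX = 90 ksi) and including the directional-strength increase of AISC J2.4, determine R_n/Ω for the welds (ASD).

R_n/Ω ≈ 150 kip

t_e = 0.707 × 0.375 = 0.2651 in; A_we = 0.2651 × 14 = 3.712 in².
Directional factor: 1.0 + 0.5 sin^1.5(90°) = 1.5.
F_nw = 0.6 × 90 × 1.5 = 81 ksi.
R_n/Ω = (81 × 3.712) / 2.0 = 150.3 kip.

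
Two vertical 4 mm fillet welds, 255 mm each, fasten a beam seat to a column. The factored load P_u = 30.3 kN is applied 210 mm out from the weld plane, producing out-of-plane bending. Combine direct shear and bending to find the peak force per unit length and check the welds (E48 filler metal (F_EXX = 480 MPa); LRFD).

f_max ≈ 300 N/mm; adequate

L_w = 2 × 255 = 510 mm; section modulus (unit throat) S = 2 × L²/6 = 21680 mm².
Direct shear f_v = P/L_w = 30.3×10³/510 = 59.41 N/mm.
Moment M = P × e = 30.3×10³ × 210 = 6363000 N·mm; bending f_b = M/S = 293.6 N/mm.
f_max = √(f_v² + f_b²) = √(59.41² + 293.6²) = 299.5 N/mm.
φr_n = 0.75 × 0.6 × 480 × (0.707 × 4) = 610.8 N/mm → adequate.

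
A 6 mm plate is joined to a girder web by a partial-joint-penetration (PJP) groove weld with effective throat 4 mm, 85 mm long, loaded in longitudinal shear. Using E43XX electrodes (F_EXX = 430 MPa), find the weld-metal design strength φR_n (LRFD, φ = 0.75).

φR_n ≈ 65.8 kN

Effective throat (given) t_e = 4 mm.
A_we = 4 × 85 = 340 mm².
F_nw = 0.6 F_EXX = 258 MPa.
φR_n = 0.75 × 258 × 340 × 10⁻³ = 65.79 kN.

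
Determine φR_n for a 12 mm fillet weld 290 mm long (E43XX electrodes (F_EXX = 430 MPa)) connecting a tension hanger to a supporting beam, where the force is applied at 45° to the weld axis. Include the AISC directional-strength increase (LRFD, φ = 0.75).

φR_n ≈ 618 kN

t_e = 0.707 × 12 = 8.484 mm; A_we = 8.484 × 290 = 2460 mm².
Directional factor: 1.0 + 0.5 sin^1.5(45°) = 1.297.
F_nw = 0.6 × 430 × 1.297 = 334.7 MPa.
φR_n = 0.75 × 334.7 × 2460 × 10⁻³ = 617.6 kN.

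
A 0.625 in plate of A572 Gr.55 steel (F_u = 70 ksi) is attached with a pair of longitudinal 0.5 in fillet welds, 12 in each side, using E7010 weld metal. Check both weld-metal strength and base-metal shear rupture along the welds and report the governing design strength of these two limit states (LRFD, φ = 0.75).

E70XX → F_EXX = 70 ksi.
t_e = 0.707 × 0.5 = 0.3535 in; L = 24 in.
Weld metal: φR_n = 0.75 × 0.6 × 70 × 0.3535 × 24 = 267.2 kip.
Base metal (shear rupture): φR_n = 0.75 × 0.6 × 70 × 0.625 × 24 = 472.5 kip.
Governing: weld metal.

φR_n ≈ 267 kip (weld metal governs)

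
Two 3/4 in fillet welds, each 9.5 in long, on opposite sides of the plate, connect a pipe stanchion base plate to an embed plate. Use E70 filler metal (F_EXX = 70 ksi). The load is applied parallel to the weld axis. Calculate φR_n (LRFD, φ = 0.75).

Effective throat t_e = 0.707 × 0.75 = 0.5302 in.
Total length L = 19 in; A_we = 0.5302 × 19 = 10.07 in².
F_nw = 0.6 F_EXX = 0.6 × 70 = 42 ksi.
φR_n = 0.75 × 42 × 10.07 = 317.4 kip.

φR_n ≈ 317 kip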